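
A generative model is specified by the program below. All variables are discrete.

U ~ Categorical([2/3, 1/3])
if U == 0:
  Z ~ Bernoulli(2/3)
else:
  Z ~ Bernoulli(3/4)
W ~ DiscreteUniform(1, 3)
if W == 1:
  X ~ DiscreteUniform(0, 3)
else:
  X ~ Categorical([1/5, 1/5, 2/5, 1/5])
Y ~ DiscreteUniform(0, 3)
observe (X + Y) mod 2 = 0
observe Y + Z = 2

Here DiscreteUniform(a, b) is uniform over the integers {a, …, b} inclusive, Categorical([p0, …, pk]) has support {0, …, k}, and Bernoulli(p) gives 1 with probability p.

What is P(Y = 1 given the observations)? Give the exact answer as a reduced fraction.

Enumerate traces; 24 have nonzero weight after conditioning:
  (U=0, Z=0, W=1, X=0, Y=2) weight 1/216
  (U=0, Z=0, W=1, X=2, Y=2) weight 1/216
  (U=0, Z=0, W=2, X=0, Y=2) weight 1/270
  (U=0, Z=0, W=2, X=2, Y=2) weight 1/135
  (U=0, Z=0, W=3, X=0, Y=2) weight 1/270
  (U=0, Z=0, W=3, X=2, Y=2) weight 1/135
  (U=0, Z=1, W=1, X=1, Y=1) weight 1/108
  (U=0, Z=1, W=1, X=3, Y=1) weight 1/108
  … 16 more
Group by Y:
  weight(Y=1) = 65/864
  weight(Y=2) = 187/4320
Total weight = 65/864 + 187/4320 = 16/135
P(Y=1 | obs) = 65/864 / 16/135 = 325/512
P(Y=2 | obs) = 187/4320 / 16/135 = 187/512

P(Y = 1 | obs) = 325/512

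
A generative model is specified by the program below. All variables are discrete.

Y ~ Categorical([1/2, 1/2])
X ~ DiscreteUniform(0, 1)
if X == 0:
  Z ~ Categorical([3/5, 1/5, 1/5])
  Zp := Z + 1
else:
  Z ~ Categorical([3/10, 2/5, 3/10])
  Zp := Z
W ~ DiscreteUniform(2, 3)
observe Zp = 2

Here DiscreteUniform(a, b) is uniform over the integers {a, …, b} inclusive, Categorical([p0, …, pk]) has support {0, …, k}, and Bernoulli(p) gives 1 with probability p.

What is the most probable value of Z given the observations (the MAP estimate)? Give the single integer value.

argmax_v P(Z = v | obs) = 2

Enumerate traces; 8 have nonzero weight after conditioning:
  (Y=0, X=0, Z=1, W=2) weight 1/40
  (Y=0, X=0, Z=1, W=3) weight 1/40
  (Y=0, X=1, Z=2, W=2) weight 3/80
  (Y=0, X=1, Z=2, W=3) weight 3/80
  (Y=1, X=0, Z=1, W=2) weight 1/40
  (Y=1, X=0, Z=1, W=3) weight 1/40
  (Y=1, X=1, Z=2, W=2) weight 3/80
  (Y=1, X=1, Z=2, W=3) weight 3/80
Group by Z:
  weight(Z=1) = 1/10
  weight(Z=2) = 3/20
Total weight = 1/10 + 3/20 = 1/4
P(Z=1 | obs) = 1/10 / 1/4 = 2/5
P(Z=2 | obs) = 3/20 / 1/4 = 3/5
argmax = 2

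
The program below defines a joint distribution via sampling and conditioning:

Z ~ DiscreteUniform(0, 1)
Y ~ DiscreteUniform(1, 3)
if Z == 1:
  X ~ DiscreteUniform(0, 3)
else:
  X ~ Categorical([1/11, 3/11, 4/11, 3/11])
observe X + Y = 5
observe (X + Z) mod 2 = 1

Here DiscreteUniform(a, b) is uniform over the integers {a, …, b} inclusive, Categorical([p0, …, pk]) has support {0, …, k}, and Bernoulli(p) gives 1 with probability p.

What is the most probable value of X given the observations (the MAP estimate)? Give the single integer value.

argmax_v P(X = v | obs) = 3

Enumerate traces; 2 have nonzero weight after conditioning:
  (Z=0, Y=2, X=3) weight 1/22
  (Z=1, Y=3, X=2) weight 1/24
Group by X:
  weight(X=2) = 1/24
  weight(X=3) = 1/22
Total weight = 1/24 + 1/22 = 23/264
P(X=2 | obs) = 1/24 / 23/264 = 11/23
P(X=3 | obs) = 1/22 / 23/264 = 12/23
argmax = 3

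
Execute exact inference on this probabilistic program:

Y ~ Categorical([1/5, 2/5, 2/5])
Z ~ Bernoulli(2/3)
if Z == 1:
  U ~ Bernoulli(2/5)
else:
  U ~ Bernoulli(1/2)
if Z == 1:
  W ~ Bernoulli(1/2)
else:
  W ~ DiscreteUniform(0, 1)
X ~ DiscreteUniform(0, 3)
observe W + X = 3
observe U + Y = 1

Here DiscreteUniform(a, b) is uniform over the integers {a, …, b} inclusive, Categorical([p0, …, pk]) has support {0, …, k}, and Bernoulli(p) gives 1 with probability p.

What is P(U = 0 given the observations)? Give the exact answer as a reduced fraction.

Enumerate traces; 8 have nonzero weight after conditioning:
  (Y=0, Z=0, U=1, W=0, X=3) weight 1/240
  (Y=0, Z=0, U=1, W=1, X=2) weight 1/240
  (Y=0, Z=1, U=1, W=0, X=3) weight 1/150
  (Y=0, Z=1, U=1, W=1, X=2) weight 1/150
  (Y=1, Z=0, U=0, W=0, X=3) weight 1/120
  (Y=1, Z=0, U=0, W=1, X=2) weight 1/120
  (Y=1, Z=1, U=0, W=0, X=3) weight 1/50
  (Y=1, Z=1, U=0, W=1, X=2) weight 1/50
Group by U:
  weight(U=0) = 17/300
  weight(U=1) = 13/600
Total weight = 17/300 + 13/600 = 47/600
P(U=0 | obs) = 17/300 / 47/600 = 34/47
P(U=1 | obs) = 13/600 / 47/600 = 13/47

P(U = 0 | obs) = 34/47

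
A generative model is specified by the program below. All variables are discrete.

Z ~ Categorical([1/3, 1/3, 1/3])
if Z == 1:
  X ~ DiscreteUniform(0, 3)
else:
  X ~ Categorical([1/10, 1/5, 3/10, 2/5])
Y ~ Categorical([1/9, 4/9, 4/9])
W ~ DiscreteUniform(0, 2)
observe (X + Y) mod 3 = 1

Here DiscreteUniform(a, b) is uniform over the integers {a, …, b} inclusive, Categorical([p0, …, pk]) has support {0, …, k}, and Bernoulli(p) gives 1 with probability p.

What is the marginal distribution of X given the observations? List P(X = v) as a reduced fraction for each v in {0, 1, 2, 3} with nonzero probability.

P(X=0) = 12/67, P(X=1) = 13/201, P(X=2) = 68/201, P(X=3) = 28/67

Enumerate traces; 36 have nonzero weight after conditioning:
  (Z=0, X=0, Y=1, W=0) weight 2/405
  (Z=0, X=0, Y=1, W=1) weight 2/405
  (Z=0, X=0, Y=1, W=2) weight 2/405
  (Z=0, X=1, Y=0, W=0) weight 1/405
  (Z=0, X=1, Y=0, W=1) weight 1/405
  (Z=0, X=1, Y=0, W=2) weight 1/405
  (Z=0, X=2, Y=2, W=0) weight 2/135
  (Z=0, X=2, Y=2, W=1) weight 2/135
  (Z=0, X=3, Y=1, W=0) weight 8/405
  … 27 more
Group by X:
  weight(X=0) = 1/15
  weight(X=1) = 13/540
  weight(X=2) = 17/135
  weight(X=3) = 7/45
Total weight = 1/15 + 13/540 + 17/135 + 7/45 = 67/180
P(X=0 | obs) = 1/15 / 67/180 = 12/67
P(X=1 | obs) = 13/540 / 67/180 = 13/201
P(X=2 | obs) = 17/135 / 67/180 = 68/201
P(X=3 | obs) = 7/45 / 67/180 = 28/67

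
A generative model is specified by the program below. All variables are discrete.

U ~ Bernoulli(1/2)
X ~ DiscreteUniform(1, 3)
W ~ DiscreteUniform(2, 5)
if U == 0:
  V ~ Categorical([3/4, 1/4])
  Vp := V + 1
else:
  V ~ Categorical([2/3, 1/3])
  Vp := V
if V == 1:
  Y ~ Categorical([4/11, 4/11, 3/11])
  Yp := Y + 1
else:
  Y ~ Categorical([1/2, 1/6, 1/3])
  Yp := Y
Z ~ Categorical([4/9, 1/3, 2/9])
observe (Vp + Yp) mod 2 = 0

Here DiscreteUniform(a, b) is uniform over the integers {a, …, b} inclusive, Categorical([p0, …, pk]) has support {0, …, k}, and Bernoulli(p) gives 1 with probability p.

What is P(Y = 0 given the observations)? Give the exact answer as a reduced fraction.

Enumerate traces; 216 have nonzero weight after conditioning:
  (U=0, X=1, W=2, V=0, Y=1, Z=0) weight 1/432
  (U=0, X=1, W=2, V=0, Y=1, Z=1) weight 1/576
  (U=0, X=1, W=2, V=0, Y=1, Z=2) weight 1/864
  (U=0, X=1, W=2, V=1, Y=1, Z=0) weight 1/594
  (U=0, X=1, W=2, V=1, Y=1, Z=1) weight 1/792
  (U=0, X=1, W=2, V=1, Y=1, Z=2) weight 1/1188
  (U=0, X=1, W=3, V=0, Y=1, Z=0) weight 1/432
  (U=0, X=1, W=3, V=0, Y=1, Z=1) weight 1/576
  (U=1, X=1, W=2, V=0, Y=0, Z=0) weight 1/162
  (U=1, X=1, W=2, V=0, Y=2, Z=0) weight 1/243
  … 206 more
Group by Y:
  weight(Y=0) = 5/22
  weight(Y=1) = 19/176
  weight(Y=2) = 31/198
Total weight = 5/22 + 19/176 + 31/198 = 779/1584
P(Y=0 | obs) = 5/22 / 779/1584 = 360/779
P(Y=1 | obs) = 19/176 / 779/1584 = 9/41
P(Y=2 | obs) = 31/198 / 779/1584 = 248/779

P(Y = 0 | obs) = 360/779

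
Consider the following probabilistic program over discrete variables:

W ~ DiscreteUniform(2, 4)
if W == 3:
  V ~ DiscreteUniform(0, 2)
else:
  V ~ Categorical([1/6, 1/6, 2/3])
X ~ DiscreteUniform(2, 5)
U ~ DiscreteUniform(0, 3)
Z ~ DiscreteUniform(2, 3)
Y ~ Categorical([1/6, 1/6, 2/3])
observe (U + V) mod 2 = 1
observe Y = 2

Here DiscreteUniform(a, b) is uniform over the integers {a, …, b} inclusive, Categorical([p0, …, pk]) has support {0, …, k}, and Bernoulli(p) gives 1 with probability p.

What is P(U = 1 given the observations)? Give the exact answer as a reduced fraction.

P(U = 1 | obs) = 7/18

Enumerate traces; 144 have nonzero weight after conditioning:
  (W=2, V=0, X=2, U=1, Z=2, Y=2) weight 1/864
  (W=2, V=0, X=2, U=1, Z=3, Y=2) weight 1/864
  (W=2, V=0, X=2, U=3, Z=2, Y=2) weight 1/864
  (W=2, V=0, X=2, U=3, Z=3, Y=2) weight 1/864
  (W=2, V=0, X=3, U=1, Z=2, Y=2) weight 1/864
  (W=2, V=0, X=3, U=1, Z=3, Y=2) weight 1/864
  (W=2, V=0, X=3, U=3, Z=2, Y=2) weight 1/864
  (W=2, V=0, X=3, U=3, Z=3, Y=2) weight 1/864
  (W=2, V=1, X=2, U=0, Z=2, Y=2) weight 1/864
  (W=2, V=1, X=2, U=2, Z=2, Y=2) weight 1/864
  … 134 more
Group by U:
  weight(U=0) = 1/27
  weight(U=1) = 7/54
  weight(U=2) = 1/27
  weight(U=3) = 7/54
Total weight = 1/27 + 7/54 + 1/27 + 7/54 = 1/3
P(U=0 | obs) = 1/27 / 1/3 = 1/9
P(U=1 | obs) = 7/54 / 1/3 = 7/18
P(U=2 | obs) = 1/27 / 1/3 = 1/9
P(U=3 | obs) = 7/54 / 1/3 = 7/18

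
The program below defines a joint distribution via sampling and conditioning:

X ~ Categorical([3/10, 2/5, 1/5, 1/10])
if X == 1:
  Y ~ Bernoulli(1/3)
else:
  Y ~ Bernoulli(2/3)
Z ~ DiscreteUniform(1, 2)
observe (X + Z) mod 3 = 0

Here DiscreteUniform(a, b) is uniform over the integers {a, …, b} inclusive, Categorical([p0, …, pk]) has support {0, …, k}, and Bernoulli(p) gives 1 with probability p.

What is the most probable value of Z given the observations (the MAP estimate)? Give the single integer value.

argmax_v P(Z = v | obs) = 2

Enumerate traces; 4 have nonzero weight after conditioning:
  (X=1, Y=0, Z=2) weight 2/15
  (X=1, Y=1, Z=2) weight 1/15
  (X=2, Y=0, Z=1) weight 1/30
  (X=2, Y=1, Z=1) weight 1/15
Group by Z:
  weight(Z=1) = 1/10
  weight(Z=2) = 1/5
Total weight = 1/10 + 1/5 = 3/10
P(Z=1 | obs) = 1/10 / 3/10 = 1/3
P(Z=2 | obs) = 1/5 / 3/10 = 2/3
argmax = 2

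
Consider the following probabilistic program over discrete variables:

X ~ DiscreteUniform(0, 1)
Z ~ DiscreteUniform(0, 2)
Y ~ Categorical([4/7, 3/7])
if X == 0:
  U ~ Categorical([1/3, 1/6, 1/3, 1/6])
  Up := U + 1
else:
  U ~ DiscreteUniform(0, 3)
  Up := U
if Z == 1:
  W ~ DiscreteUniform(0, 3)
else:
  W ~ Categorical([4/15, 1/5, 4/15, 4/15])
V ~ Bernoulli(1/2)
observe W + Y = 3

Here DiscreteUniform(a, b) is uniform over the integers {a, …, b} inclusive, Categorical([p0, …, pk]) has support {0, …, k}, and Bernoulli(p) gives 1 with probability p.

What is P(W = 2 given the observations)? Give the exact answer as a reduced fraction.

Enumerate traces; 96 have nonzero weight after conditioning:
  (X=0, Z=0, Y=0, U=0, W=3, V=0) weight 4/945
  (X=0, Z=0, Y=0, U=0, W=3, V=1) weight 4/945
  (X=0, Z=0, Y=0, U=1, W=3, V=0) weight 2/945
  (X=0, Z=0, Y=0, U=1, W=3, V=1) weight 2/945
  (X=0, Z=0, Y=0, U=2, W=3, V=0) weight 4/945
  (X=0, Z=0, Y=0, U=2, W=3, V=1) weight 4/945
  (X=0, Z=0, Y=0, U=3, W=3, V=0) weight 2/945
  (X=0, Z=0, Y=0, U=3, W=3, V=1) weight 2/945
  (X=0, Z=0, Y=1, U=0, W=2, V=0) weight 1/315
  … 87 more
Group by W:
  weight(W=2) = 47/420
  weight(W=3) = 47/315
Total weight = 47/420 + 47/315 = 47/180
P(W=2 | obs) = 47/420 / 47/180 = 3/7
P(W=3 | obs) = 47/315 / 47/180 = 4/7

P(W = 2 | obs) = 3/7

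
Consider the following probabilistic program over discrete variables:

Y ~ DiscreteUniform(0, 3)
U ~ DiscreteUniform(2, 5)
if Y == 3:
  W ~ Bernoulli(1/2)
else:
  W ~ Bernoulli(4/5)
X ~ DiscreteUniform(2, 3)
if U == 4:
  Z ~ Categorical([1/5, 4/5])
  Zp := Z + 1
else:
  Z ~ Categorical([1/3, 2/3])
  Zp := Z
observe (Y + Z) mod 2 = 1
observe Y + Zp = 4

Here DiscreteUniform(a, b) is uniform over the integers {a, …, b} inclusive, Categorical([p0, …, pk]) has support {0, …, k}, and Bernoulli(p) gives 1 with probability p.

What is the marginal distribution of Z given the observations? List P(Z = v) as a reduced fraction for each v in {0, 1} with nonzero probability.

Enumerate traces; 8 have nonzero weight after conditioning:
  (Y=2, U=4, W=0, X=2, Z=1) weight 1/200
  (Y=2, U=4, W=0, X=3, Z=1) weight 1/200
  (Y=2, U=4, W=1, X=2, Z=1) weight 1/50
  (Y=2, U=4, W=1, X=3, Z=1) weight 1/50
  (Y=3, U=4, W=0, X=2, Z=0) weight 1/320
  (Y=3, U=4, W=0, X=3, Z=0) weight 1/320
  (Y=3, U=4, W=1, X=2, Z=0) weight 1/320
  (Y=3, U=4, W=1, X=3, Z=0) weight 1/320
Group by Z:
  weight(Z=0) = 1/80
  weight(Z=1) = 1/20
Total weight = 1/80 + 1/20 = 1/16
P(Z=0 | obs) = 1/80 / 1/16 = 1/5
P(Z=1 | obs) = 1/20 / 1/16 = 4/5

P(Z=0) = 1/5, P(Z=1) = 4/5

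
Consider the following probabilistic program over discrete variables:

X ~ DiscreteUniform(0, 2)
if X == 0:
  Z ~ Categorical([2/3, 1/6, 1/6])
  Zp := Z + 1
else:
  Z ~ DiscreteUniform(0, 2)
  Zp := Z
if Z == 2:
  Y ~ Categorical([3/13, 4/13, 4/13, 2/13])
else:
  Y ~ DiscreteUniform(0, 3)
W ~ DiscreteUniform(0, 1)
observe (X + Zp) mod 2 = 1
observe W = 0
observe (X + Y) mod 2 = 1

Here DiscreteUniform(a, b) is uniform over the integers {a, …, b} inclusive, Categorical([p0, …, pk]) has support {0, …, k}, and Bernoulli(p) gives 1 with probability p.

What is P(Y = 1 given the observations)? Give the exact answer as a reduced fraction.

P(Y = 1 | obs) = 47/144

Enumerate traces; 10 have nonzero weight after conditioning:
  (X=0, Z=0, Y=1, W=0) weight 1/36
  (X=0, Z=0, Y=3, W=0) weight 1/36
  (X=0, Z=2, Y=1, W=0) weight 1/117
  (X=0, Z=2, Y=3, W=0) weight 1/234
  (X=1, Z=0, Y=0, W=0) weight 1/72
  (X=1, Z=0, Y=2, W=0) weight 1/72
  (X=1, Z=2, Y=0, W=0) weight 1/78
  (X=1, Z=2, Y=2, W=0) weight 2/117
  … 2 more
Group by Y:
  weight(Y=0) = 25/936
  weight(Y=1) = 47/936
  weight(Y=2) = 29/936
  weight(Y=3) = 43/936
Total weight = 25/936 + 47/936 + 29/936 + 43/936 = 2/13
P(Y=0 | obs) = 25/936 / 2/13 = 25/144
P(Y=1 | obs) = 47/936 / 2/13 = 47/144
P(Y=2 | obs) = 29/936 / 2/13 = 29/144
P(Y=3 | obs) = 43/936 / 2/13 = 43/144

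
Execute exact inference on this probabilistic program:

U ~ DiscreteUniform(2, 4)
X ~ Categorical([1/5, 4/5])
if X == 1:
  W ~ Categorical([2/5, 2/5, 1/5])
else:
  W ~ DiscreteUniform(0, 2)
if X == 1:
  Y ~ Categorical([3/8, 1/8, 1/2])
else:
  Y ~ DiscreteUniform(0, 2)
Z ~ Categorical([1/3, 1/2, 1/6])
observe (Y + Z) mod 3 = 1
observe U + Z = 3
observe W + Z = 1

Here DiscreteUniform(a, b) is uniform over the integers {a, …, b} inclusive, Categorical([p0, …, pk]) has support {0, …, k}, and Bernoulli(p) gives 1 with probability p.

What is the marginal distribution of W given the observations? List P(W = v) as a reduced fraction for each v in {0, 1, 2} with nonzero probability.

P(W=0) = 24/31, P(W=1) = 7/31

Enumerate traces; 4 have nonzero weight after conditioning:
  (U=2, X=0, W=0, Y=0, Z=1) weight 1/270
  (U=2, X=1, W=0, Y=0, Z=1) weight 1/50
  (U=3, X=0, W=1, Y=1, Z=0) weight 1/405
  (U=3, X=1, W=1, Y=1, Z=0) weight 1/225
Group by W:
  weight(W=0) = 16/675
  weight(W=1) = 14/2025
Total weight = 16/675 + 14/2025 = 62/2025
P(W=0 | obs) = 16/675 / 62/2025 = 24/31
P(W=1 | obs) = 14/2025 / 62/2025 = 7/31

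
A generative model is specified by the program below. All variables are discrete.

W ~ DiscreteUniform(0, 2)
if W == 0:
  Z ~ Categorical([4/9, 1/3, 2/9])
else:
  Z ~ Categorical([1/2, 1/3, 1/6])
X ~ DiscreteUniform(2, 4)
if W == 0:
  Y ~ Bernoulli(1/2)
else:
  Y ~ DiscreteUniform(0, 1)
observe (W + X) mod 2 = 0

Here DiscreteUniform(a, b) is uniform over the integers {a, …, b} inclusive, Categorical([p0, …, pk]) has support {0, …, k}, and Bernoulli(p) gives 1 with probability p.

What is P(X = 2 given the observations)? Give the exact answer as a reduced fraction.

Enumerate traces; 30 have nonzero weight after conditioning:
  (W=0, Z=0, X=2, Y=0) weight 2/81
  (W=0, Z=0, X=2, Y=1) weight 2/81
  (W=0, Z=0, X=4, Y=0) weight 2/81
  (W=0, Z=0, X=4, Y=1) weight 2/81
  (W=0, Z=1, X=2, Y=0) weight 1/54
  (W=0, Z=1, X=2, Y=1) weight 1/54
  (W=0, Z=1, X=4, Y=0) weight 1/54
  (W=0, Z=1, X=4, Y=1) weight 1/54
  (W=1, Z=0, X=3, Y=0) weight 1/36
  … 21 more
Group by X:
  weight(X=2) = 2/9
  weight(X=3) = 1/9
  weight(X=4) = 2/9
Total weight = 2/9 + 1/9 + 2/9 = 5/9
P(X=2 | obs) = 2/9 / 5/9 = 2/5
P(X=3 | obs) = 1/9 / 5/9 = 1/5
P(X=4 | obs) = 2/9 / 5/9 = 2/5

P(X = 2 | obs) = 2/5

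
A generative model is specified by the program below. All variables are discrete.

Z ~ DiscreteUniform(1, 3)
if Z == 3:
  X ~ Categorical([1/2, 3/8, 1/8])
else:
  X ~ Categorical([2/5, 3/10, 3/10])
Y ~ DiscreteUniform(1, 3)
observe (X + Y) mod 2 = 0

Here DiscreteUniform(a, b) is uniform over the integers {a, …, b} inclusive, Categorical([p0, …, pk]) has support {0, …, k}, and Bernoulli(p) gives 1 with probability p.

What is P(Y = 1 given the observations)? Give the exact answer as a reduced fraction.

Enumerate traces; 12 have nonzero weight after conditioning:
  (Z=1, X=0, Y=2) weight 2/45
  (Z=1, X=1, Y=1) weight 1/30
  (Z=1, X=1, Y=3) weight 1/30
  (Z=1, X=2, Y=2) weight 1/30
  (Z=2, X=0, Y=2) weight 2/45
  (Z=2, X=1, Y=1) weight 1/30
  (Z=2, X=1, Y=3) weight 1/30
  (Z=2, X=2, Y=2) weight 1/30
  … 4 more
Group by Y:
  weight(Y=1) = 13/120
  weight(Y=2) = 9/40
  weight(Y=3) = 13/120
Total weight = 13/120 + 9/40 + 13/120 = 53/120
P(Y=1 | obs) = 13/120 / 53/120 = 13/53
P(Y=2 | obs) = 9/40 / 53/120 = 27/53
P(Y=3 | obs) = 13/120 / 53/120 = 13/53

P(Y = 1 | obs) = 13/53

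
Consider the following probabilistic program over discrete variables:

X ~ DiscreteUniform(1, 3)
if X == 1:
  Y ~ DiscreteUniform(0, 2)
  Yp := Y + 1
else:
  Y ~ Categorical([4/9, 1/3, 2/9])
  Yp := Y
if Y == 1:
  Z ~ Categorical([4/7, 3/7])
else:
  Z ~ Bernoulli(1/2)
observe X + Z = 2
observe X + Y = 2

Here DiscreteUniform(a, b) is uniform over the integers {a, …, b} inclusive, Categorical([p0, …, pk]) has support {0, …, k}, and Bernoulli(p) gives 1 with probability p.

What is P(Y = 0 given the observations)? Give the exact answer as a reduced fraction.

Enumerate traces; 2 have nonzero weight after conditioning:
  (X=1, Y=1, Z=1) weight 1/21
  (X=2, Y=0, Z=0) weight 2/27
Group by Y:
  weight(Y=0) = 2/27
  weight(Y=1) = 1/21
Total weight = 2/27 + 1/21 = 23/189
P(Y=0 | obs) = 2/27 / 23/189 = 14/23
P(Y=1 | obs) = 1/21 / 23/189 = 9/23

P(Y = 0 | obs) = 14/23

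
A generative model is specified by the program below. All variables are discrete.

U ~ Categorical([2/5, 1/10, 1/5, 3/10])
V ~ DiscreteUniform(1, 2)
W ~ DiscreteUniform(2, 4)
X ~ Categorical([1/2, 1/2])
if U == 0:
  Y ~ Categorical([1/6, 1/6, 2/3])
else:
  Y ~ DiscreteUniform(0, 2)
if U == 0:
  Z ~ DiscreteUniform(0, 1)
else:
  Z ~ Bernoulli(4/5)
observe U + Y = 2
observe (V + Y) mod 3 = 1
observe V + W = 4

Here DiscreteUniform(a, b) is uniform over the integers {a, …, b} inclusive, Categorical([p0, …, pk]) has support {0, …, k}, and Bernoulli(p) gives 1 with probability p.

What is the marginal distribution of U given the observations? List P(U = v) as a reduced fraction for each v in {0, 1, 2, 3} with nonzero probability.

Enumerate traces; 8 have nonzero weight after conditioning:
  (U=0, V=2, W=2, X=0, Y=2, Z=0) weight 1/90
  (U=0, V=2, W=2, X=0, Y=2, Z=1) weight 1/90
  (U=0, V=2, W=2, X=1, Y=2, Z=0) weight 1/90
  (U=0, V=2, W=2, X=1, Y=2, Z=1) weight 1/90
  (U=2, V=1, W=3, X=0, Y=0, Z=0) weight 1/900
  (U=2, V=1, W=3, X=0, Y=0, Z=1) weight 1/225
  (U=2, V=1, W=3, X=1, Y=0, Z=0) weight 1/900
  (U=2, V=1, W=3, X=1, Y=0, Z=1) weight 1/225
Group by U:
  weight(U=0) = 2/45
  weight(U=2) = 1/90
Total weight = 2/45 + 1/90 = 1/18
P(U=0 | obs) = 2/45 / 1/18 = 4/5
P(U=2 | obs) = 1/90 / 1/18 = 1/5

P(U=0) = 4/5, P(U=2) = 1/5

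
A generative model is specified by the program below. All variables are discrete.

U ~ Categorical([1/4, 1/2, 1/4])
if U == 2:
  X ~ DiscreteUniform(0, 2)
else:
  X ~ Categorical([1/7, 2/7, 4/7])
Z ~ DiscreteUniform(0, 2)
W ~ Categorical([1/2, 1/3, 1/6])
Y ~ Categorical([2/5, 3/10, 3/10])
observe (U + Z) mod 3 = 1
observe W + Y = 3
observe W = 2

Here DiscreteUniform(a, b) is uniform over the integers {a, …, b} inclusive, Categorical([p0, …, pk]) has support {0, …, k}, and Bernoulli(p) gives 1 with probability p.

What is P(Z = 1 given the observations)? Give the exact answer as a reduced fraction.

Enumerate traces; 9 have nonzero weight after conditioning:
  (U=0, X=0, Z=1, W=2, Y=1) weight 1/1680
  (U=0, X=1, Z=1, W=2, Y=1) weight 1/840
  (U=0, X=2, Z=1, W=2, Y=1) weight 1/420
  (U=1, X=0, Z=0, W=2, Y=1) weight 1/840
  (U=1, X=1, Z=0, W=2, Y=1) weight 1/420
  (U=1, X=2, Z=0, W=2, Y=1) weight 1/210
  (U=2, X=0, Z=2, W=2, Y=1) weight 1/720
  (U=2, X=1, Z=2, W=2, Y=1) weight 1/720
  … 1 more
Group by Z:
  weight(Z=0) = 1/120
  weight(Z=1) = 1/240
  weight(Z=2) = 1/240
Total weight = 1/120 + 1/240 + 1/240 = 1/60
P(Z=0 | obs) = 1/120 / 1/60 = 1/2
P(Z=1 | obs) = 1/240 / 1/60 = 1/4
P(Z=2 | obs) = 1/240 / 1/60 = 1/4

P(Z = 1 | obs) = 1/4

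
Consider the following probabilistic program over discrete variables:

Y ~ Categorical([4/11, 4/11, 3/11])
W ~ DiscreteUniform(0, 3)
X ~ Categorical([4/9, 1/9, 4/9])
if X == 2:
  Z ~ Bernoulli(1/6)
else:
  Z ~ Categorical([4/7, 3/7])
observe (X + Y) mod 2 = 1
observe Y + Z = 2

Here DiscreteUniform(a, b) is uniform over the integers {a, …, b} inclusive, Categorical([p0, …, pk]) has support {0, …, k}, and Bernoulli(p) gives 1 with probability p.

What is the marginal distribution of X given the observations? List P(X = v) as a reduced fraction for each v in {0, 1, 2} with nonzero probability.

P(X=0) = 36/59, P(X=1) = 9/59, P(X=2) = 14/59

Enumerate traces; 12 have nonzero weight after conditioning:
  (Y=1, W=0, X=0, Z=1) weight 4/231
  (Y=1, W=0, X=2, Z=1) weight 2/297
  (Y=1, W=1, X=0, Z=1) weight 4/231
  (Y=1, W=1, X=2, Z=1) weight 2/297
  (Y=1, W=2, X=0, Z=1) weight 4/231
  (Y=1, W=2, X=2, Z=1) weight 2/297
  (Y=1, W=3, X=0, Z=1) weight 4/231
  (Y=1, W=3, X=2, Z=1) weight 2/297
  (Y=2, W=0, X=1, Z=0) weight 1/231
  … 3 more
Group by X:
  weight(X=0) = 16/231
  weight(X=1) = 4/231
  weight(X=2) = 8/297
Total weight = 16/231 + 4/231 + 8/297 = 236/2079
P(X=0 | obs) = 16/231 / 236/2079 = 36/59
P(X=1 | obs) = 4/231 / 236/2079 = 9/59
P(X=2 | obs) = 8/297 / 236/2079 = 14/59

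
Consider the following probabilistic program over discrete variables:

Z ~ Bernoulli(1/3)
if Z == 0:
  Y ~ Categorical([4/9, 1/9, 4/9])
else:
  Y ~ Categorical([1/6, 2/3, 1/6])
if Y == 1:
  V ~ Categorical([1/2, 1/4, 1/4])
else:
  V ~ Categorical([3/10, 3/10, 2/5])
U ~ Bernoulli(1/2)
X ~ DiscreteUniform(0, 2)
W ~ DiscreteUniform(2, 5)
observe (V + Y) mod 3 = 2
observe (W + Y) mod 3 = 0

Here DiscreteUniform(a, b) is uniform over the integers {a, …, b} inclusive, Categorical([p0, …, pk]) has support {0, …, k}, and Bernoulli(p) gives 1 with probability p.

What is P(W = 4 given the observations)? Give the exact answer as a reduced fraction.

Enumerate traces; 48 have nonzero weight after conditioning:
  (Z=0, Y=0, V=2, U=0, X=0, W=3) weight 2/405
  (Z=0, Y=0, V=2, U=0, X=1, W=3) weight 2/405
  (Z=0, Y=0, V=2, U=0, X=2, W=3) weight 2/405
  (Z=0, Y=0, V=2, U=1, X=0, W=3) weight 2/405
  (Z=0, Y=0, V=2, U=1, X=1, W=3) weight 2/405
  (Z=0, Y=0, V=2, U=1, X=2, W=3) weight 2/405
  (Z=0, Y=1, V=1, U=0, X=0, W=2) weight 1/1296
  (Z=0, Y=1, V=1, U=0, X=0, W=5) weight 1/1296
  (Z=0, Y=2, V=0, U=0, X=0, W=4) weight 1/270
  … 39 more
Group by W:
  weight(W=2) = 1/54
  weight(W=3) = 19/540
  weight(W=4) = 19/720
  weight(W=5) = 1/54
Total weight = 1/54 + 19/540 + 19/720 + 1/54 = 71/720
P(W=2 | obs) = 1/54 / 71/720 = 40/213
P(W=3 | obs) = 19/540 / 71/720 = 76/213
P(W=4 | obs) = 19/720 / 71/720 = 19/71
P(W=5 | obs) = 1/54 / 71/720 = 40/213

P(W = 4 | obs) = 19/71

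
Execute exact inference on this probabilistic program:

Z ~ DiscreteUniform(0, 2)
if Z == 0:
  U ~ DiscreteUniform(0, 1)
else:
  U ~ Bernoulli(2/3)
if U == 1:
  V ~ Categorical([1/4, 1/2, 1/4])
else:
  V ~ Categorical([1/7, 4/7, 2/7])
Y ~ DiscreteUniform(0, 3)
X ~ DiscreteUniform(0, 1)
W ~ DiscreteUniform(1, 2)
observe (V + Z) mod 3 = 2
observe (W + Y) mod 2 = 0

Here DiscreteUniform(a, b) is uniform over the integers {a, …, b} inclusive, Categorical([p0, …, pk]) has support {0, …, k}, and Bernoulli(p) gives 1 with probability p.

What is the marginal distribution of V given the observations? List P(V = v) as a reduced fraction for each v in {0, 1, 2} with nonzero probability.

Enumerate traces; 48 have nonzero weight after conditioning:
  (Z=0, U=0, V=2, Y=0, X=0, W=2) weight 1/336
  (Z=0, U=0, V=2, Y=0, X=1, W=2) weight 1/336
  (Z=0, U=0, V=2, Y=1, X=0, W=1) weight 1/336
  (Z=0, U=0, V=2, Y=1, X=1, W=1) weight 1/336
  (Z=0, U=0, V=2, Y=2, X=0, W=2) weight 1/336
  (Z=0, U=0, V=2, Y=2, X=1, W=2) weight 1/336
  (Z=0, U=0, V=2, Y=3, X=0, W=1) weight 1/336
  (Z=0, U=0, V=2, Y=3, X=1, W=1) weight 1/336
  (Z=1, U=0, V=1, Y=0, X=0, W=2) weight 1/252
  (Z=2, U=0, V=0, Y=0, X=0, W=2) weight 1/1008
  … 38 more
Group by V:
  weight(V=0) = 1/28
  weight(V=1) = 11/126
  weight(V=2) = 5/112
Total weight = 1/28 + 11/126 + 5/112 = 169/1008
P(V=0 | obs) = 1/28 / 169/1008 = 36/169
P(V=1 | obs) = 11/126 / 169/1008 = 88/169
P(V=2 | obs) = 5/112 / 169/1008 = 45/169

P(V=0) = 36/169, P(V=1) = 88/169, P(V=2) = 45/169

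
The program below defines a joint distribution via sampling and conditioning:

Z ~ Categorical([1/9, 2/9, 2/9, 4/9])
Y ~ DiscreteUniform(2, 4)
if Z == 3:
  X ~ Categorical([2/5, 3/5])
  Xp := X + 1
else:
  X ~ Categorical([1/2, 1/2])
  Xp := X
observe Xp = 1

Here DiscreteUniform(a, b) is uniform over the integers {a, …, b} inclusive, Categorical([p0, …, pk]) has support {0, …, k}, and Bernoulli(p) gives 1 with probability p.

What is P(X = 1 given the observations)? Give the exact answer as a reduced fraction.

Enumerate traces; 12 have nonzero weight after conditioning:
  (Z=0, Y=2, X=1) weight 1/54
  (Z=0, Y=3, X=1) weight 1/54
  (Z=0, Y=4, X=1) weight 1/54
  (Z=1, Y=2, X=1) weight 1/27
  (Z=1, Y=3, X=1) weight 1/27
  (Z=1, Y=4, X=1) weight 1/27
  (Z=2, Y=2, X=1) weight 1/27
  (Z=2, Y=3, X=1) weight 1/27
  (Z=3, Y=2, X=0) weight 8/135
  … 3 more
Group by X:
  weight(X=0) = 8/45
  weight(X=1) = 5/18
Total weight = 8/45 + 5/18 = 41/90
P(X=0 | obs) = 8/45 / 41/90 = 16/41
P(X=1 | obs) = 5/18 / 41/90 = 25/41

P(X = 1 | obs) = 25/41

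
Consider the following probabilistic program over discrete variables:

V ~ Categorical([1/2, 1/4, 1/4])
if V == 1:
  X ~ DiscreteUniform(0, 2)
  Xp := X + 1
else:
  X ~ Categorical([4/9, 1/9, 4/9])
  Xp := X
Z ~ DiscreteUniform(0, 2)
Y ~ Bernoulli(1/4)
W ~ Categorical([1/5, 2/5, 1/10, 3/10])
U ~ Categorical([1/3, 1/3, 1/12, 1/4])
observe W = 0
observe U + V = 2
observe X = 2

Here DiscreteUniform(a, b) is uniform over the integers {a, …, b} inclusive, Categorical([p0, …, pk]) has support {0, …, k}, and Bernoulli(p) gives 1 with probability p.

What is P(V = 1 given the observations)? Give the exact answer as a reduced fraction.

Enumerate traces; 18 have nonzero weight after conditioning:
  (V=0, X=2, Z=0, Y=0, W=0, U=2) weight 1/1080
  (V=0, X=2, Z=0, Y=1, W=0, U=2) weight 1/3240
  (V=0, X=2, Z=1, Y=0, W=0, U=2) weight 1/1080
  (V=0, X=2, Z=1, Y=1, W=0, U=2) weight 1/3240
  (V=0, X=2, Z=2, Y=0, W=0, U=2) weight 1/1080
  (V=0, X=2, Z=2, Y=1, W=0, U=2) weight 1/3240
  (V=1, X=2, Z=0, Y=0, W=0, U=1) weight 1/720
  (V=1, X=2, Z=0, Y=1, W=0, U=1) weight 1/2160
  (V=2, X=2, Z=0, Y=0, W=0, U=0) weight 1/540
  … 9 more
Group by V:
  weight(V=0) = 1/270
  weight(V=1) = 1/180
  weight(V=2) = 1/135
Total weight = 1/270 + 1/180 + 1/135 = 1/60
P(V=0 | obs) = 1/270 / 1/60 = 2/9
P(V=1 | obs) = 1/180 / 1/60 = 1/3
P(V=2 | obs) = 1/135 / 1/60 = 4/9

P(V = 1 | obs) = 1/3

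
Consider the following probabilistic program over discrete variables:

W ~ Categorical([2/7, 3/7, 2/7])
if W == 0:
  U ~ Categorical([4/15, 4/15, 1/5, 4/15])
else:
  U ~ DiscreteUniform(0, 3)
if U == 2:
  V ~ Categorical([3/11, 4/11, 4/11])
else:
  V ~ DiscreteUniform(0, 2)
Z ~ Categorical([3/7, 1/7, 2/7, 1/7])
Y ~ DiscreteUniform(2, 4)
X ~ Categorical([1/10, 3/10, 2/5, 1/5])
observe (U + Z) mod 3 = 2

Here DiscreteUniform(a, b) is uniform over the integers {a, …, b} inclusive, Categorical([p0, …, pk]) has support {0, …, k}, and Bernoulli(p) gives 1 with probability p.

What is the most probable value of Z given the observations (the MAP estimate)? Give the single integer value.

argmax_v P(Z = v | obs) = 2

Enumerate traces; 540 have nonzero weight after conditioning:
  (W=0, U=0, V=0, Z=2, Y=2, X=0) weight 8/33075
  (W=0, U=0, V=0, Z=2, Y=2, X=1) weight 8/11025
  (W=0, U=0, V=0, Z=2, Y=2, X=2) weight 32/33075
  (W=0, U=0, V=0, Z=2, Y=2, X=3) weight 16/33075
  (W=0, U=0, V=0, Z=2, Y=3, X=0) weight 8/33075
  (W=0, U=0, V=0, Z=2, Y=3, X=1) weight 8/11025
  (W=0, U=0, V=0, Z=2, Y=3, X=2) weight 32/33075
  (W=0, U=0, V=0, Z=2, Y=3, X=3) weight 16/33075
  (W=0, U=1, V=0, Z=1, Y=2, X=0) weight 4/33075
  (W=0, U=2, V=0, Z=0, Y=2, X=0) weight 3/13475
  … 530 more
Group by Z:
  weight(Z=0) = 99/980
  weight(Z=1) = 107/2940
  weight(Z=2) = 107/735
  weight(Z=3) = 33/980
Total weight = 99/980 + 107/2940 + 107/735 + 33/980 = 19/60
P(Z=0 | obs) = 99/980 / 19/60 = 297/931
P(Z=1 | obs) = 107/2940 / 19/60 = 107/931
P(Z=2 | obs) = 107/735 / 19/60 = 428/931
P(Z=3 | obs) = 33/980 / 19/60 = 99/931
argmax = 2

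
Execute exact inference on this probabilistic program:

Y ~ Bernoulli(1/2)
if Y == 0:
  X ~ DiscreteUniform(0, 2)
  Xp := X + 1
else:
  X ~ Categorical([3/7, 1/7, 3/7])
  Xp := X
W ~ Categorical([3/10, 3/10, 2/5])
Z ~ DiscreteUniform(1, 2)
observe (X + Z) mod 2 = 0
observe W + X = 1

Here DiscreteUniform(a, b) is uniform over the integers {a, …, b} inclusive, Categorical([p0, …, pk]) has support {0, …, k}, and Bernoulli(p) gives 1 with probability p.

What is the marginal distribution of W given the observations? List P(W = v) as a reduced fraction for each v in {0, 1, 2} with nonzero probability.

Enumerate traces; 4 have nonzero weight after conditioning:
  (Y=0, X=0, W=1, Z=2) weight 1/40
  (Y=0, X=1, W=0, Z=1) weight 1/40
  (Y=1, X=0, W=1, Z=2) weight 9/280
  (Y=1, X=1, W=0, Z=1) weight 3/280
Group by W:
  weight(W=0) = 1/28
  weight(W=1) = 2/35
Total weight = 1/28 + 2/35 = 13/140
P(W=0 | obs) = 1/28 / 13/140 = 5/13
P(W=1 | obs) = 2/35 / 13/140 = 8/13

P(W=0) = 5/13, P(W=1) = 8/13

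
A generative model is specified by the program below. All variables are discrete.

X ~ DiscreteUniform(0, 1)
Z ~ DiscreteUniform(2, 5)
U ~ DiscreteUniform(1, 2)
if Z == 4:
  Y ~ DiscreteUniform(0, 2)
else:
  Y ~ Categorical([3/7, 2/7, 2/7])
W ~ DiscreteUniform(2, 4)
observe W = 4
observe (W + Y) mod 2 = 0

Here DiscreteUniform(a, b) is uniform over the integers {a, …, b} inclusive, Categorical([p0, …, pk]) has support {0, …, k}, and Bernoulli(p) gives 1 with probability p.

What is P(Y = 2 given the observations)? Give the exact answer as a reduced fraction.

Enumerate traces; 32 have nonzero weight after conditioning:
  (X=0, Z=2, U=1, Y=0, W=4) weight 1/112
  (X=0, Z=2, U=1, Y=2, W=4) weight 1/168
  (X=0, Z=2, U=2, Y=0, W=4) weight 1/112
  (X=0, Z=2, U=2, Y=2, W=4) weight 1/168
  (X=0, Z=3, U=1, Y=0, W=4) weight 1/112
  (X=0, Z=3, U=1, Y=2, W=4) weight 1/168
  (X=0, Z=3, U=2, Y=0, W=4) weight 1/112
  (X=0, Z=3, U=2, Y=2, W=4) weight 1/168
  … 24 more
Group by Y:
  weight(Y=0) = 17/126
  weight(Y=2) = 25/252
Total weight = 17/126 + 25/252 = 59/252
P(Y=0 | obs) = 17/126 / 59/252 = 34/59
P(Y=2 | obs) = 25/252 / 59/252 = 25/59

P(Y = 2 | obs) = 25/59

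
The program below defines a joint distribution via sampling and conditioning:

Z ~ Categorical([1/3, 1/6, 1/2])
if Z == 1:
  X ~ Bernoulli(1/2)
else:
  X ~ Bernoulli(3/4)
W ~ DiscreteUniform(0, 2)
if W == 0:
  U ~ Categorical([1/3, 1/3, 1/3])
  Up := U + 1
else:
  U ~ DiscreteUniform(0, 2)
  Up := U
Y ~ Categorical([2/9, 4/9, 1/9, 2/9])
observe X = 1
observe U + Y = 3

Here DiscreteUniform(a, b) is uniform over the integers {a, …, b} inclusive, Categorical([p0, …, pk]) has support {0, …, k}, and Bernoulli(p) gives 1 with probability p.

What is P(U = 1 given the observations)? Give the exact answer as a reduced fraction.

P(U = 1 | obs) = 1/7

Enumerate traces; 27 have nonzero weight after conditioning:
  (Z=0, X=1, W=0, U=0, Y=3) weight 1/162
  (Z=0, X=1, W=0, U=1, Y=2) weight 1/324
  (Z=0, X=1, W=0, U=2, Y=1) weight 1/81
  (Z=0, X=1, W=1, U=0, Y=3) weight 1/162
  (Z=0, X=1, W=1, U=1, Y=2) weight 1/324
  (Z=0, X=1, W=1, U=2, Y=1) weight 1/81
  (Z=0, X=1, W=2, U=0, Y=3) weight 1/162
  (Z=0, X=1, W=2, U=1, Y=2) weight 1/324
  … 19 more
Group by U:
  weight(U=0) = 17/324
  weight(U=1) = 17/648
  weight(U=2) = 17/162
Total weight = 17/324 + 17/648 + 17/162 = 119/648
P(U=0 | obs) = 17/324 / 119/648 = 2/7
P(U=1 | obs) = 17/648 / 119/648 = 1/7
P(U=2 | obs) = 17/162 / 119/648 = 4/7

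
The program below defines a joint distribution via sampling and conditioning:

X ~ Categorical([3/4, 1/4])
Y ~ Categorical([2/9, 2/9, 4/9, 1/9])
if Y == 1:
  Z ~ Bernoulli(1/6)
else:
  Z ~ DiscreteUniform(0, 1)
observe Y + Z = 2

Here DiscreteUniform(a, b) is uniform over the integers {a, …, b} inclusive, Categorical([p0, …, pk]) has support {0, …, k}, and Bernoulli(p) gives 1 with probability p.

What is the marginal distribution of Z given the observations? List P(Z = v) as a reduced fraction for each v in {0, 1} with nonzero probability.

Enumerate traces; 4 have nonzero weight after conditioning:
  (X=0, Y=1, Z=1) weight 1/36
  (X=0, Y=2, Z=0) weight 1/6
  (X=1, Y=1, Z=1) weight 1/108
  (X=1, Y=2, Z=0) weight 1/18
Group by Z:
  weight(Z=0) = 2/9
  weight(Z=1) = 1/27
Total weight = 2/9 + 1/27 = 7/27
P(Z=0 | obs) = 2/9 / 7/27 = 6/7
P(Z=1 | obs) = 1/27 / 7/27 = 1/7

P(Z=0) = 6/7, P(Z=1) = 1/7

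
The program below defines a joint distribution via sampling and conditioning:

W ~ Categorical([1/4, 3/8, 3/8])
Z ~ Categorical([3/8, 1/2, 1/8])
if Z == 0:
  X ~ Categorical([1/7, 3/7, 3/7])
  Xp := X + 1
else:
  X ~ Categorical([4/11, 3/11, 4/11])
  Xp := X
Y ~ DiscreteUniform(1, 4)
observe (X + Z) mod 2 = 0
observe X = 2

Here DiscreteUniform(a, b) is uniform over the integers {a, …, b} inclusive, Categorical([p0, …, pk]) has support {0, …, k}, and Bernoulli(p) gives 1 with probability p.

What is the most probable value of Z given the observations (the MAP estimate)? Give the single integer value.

argmax_v P(Z = v | obs) = 0

Enumerate traces; 24 have nonzero weight after conditioning:
  (W=0, Z=0, X=2, Y=1) weight 9/896
  (W=0, Z=0, X=2, Y=2) weight 9/896
  (W=0, Z=0, X=2, Y=3) weight 9/896
  (W=0, Z=0, X=2, Y=4) weight 9/896
  (W=0, Z=2, X=2, Y=1) weight 1/352
  (W=0, Z=2, X=2, Y=2) weight 1/352
  (W=0, Z=2, X=2, Y=3) weight 1/352
  (W=0, Z=2, X=2, Y=4) weight 1/352
  … 16 more
Group by Z:
  weight(Z=0) = 9/56
  weight(Z=2) = 1/22
Total weight = 9/56 + 1/22 = 127/616
P(Z=0 | obs) = 9/56 / 127/616 = 99/127
P(Z=2 | obs) = 1/22 / 127/616 = 28/127
argmax = 0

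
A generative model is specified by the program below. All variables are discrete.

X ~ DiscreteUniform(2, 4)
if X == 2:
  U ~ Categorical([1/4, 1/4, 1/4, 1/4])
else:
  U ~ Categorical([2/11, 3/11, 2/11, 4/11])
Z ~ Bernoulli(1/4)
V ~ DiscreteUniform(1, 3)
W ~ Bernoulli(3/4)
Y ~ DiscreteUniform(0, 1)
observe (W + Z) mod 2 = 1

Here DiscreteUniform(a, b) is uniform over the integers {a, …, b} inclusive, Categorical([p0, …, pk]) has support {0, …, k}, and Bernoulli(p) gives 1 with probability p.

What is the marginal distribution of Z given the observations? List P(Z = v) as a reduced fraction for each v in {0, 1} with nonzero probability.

P(Z=0) = 9/10, P(Z=1) = 1/10

Enumerate traces; 144 have nonzero weight after conditioning:
  (X=2, U=0, Z=0, V=1, W=1, Y=0) weight 1/128
  (X=2, U=0, Z=0, V=1, W=1, Y=1) weight 1/128
  (X=2, U=0, Z=0, V=2, W=1, Y=0) weight 1/128
  (X=2, U=0, Z=0, V=2, W=1, Y=1) weight 1/128
  (X=2, U=0, Z=0, V=3, W=1, Y=0) weight 1/128
  (X=2, U=0, Z=0, V=3, W=1, Y=1) weight 1/128
  (X=2, U=0, Z=1, V=1, W=0, Y=0) weight 1/1152
  (X=2, U=0, Z=1, V=1, W=0, Y=1) weight 1/1152
  … 136 more
Group by Z:
  weight(Z=0) = 9/16
  weight(Z=1) = 1/16
Total weight = 9/16 + 1/16 = 5/8
P(Z=0 | obs) = 9/16 / 5/8 = 9/10
P(Z=1 | obs) = 1/16 / 5/8 = 1/10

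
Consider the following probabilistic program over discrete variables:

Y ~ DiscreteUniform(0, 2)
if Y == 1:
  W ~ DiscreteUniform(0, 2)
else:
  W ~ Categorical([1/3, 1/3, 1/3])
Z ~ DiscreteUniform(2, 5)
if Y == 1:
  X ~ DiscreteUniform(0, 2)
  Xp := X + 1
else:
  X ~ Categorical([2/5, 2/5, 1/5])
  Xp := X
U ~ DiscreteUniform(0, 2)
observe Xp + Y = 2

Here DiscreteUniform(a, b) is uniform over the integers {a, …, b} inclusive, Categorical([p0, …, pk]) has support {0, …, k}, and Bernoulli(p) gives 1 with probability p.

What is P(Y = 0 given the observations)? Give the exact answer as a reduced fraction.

Enumerate traces; 108 have nonzero weight after conditioning:
  (Y=0, W=0, Z=2, X=2, U=0) weight 1/540
  (Y=0, W=0, Z=2, X=2, U=1) weight 1/540
  (Y=0, W=0, Z=2, X=2, U=2) weight 1/540
  (Y=0, W=0, Z=3, X=2, U=0) weight 1/540
  (Y=0, W=0, Z=3, X=2, U=1) weight 1/540
  (Y=0, W=0, Z=3, X=2, U=2) weight 1/540
  (Y=0, W=0, Z=4, X=2, U=0) weight 1/540
  (Y=0, W=0, Z=4, X=2, U=1) weight 1/540
  (Y=1, W=0, Z=2, X=0, U=0) weight 1/324
  (Y=2, W=0, Z=2, X=0, U=0) weight 1/270
  … 98 more
Group by Y:
  weight(Y=0) = 1/15
  weight(Y=1) = 1/9
  weight(Y=2) = 2/15
Total weight = 1/15 + 1/9 + 2/15 = 14/45
P(Y=0 | obs) = 1/15 / 14/45 = 3/14
P(Y=1 | obs) = 1/9 / 14/45 = 5/14
P(Y=2 | obs) = 2/15 / 14/45 = 3/7

P(Y = 0 | obs) = 3/14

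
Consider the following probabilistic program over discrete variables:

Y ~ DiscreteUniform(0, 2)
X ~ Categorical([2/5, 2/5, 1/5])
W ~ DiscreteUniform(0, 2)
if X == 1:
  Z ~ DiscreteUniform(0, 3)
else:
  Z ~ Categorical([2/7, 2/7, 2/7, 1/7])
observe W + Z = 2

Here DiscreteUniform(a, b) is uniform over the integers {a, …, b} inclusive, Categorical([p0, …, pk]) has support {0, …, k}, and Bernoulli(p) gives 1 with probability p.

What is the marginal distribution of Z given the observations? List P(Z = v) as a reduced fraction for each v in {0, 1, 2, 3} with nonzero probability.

Enumerate traces; 27 have nonzero weight after conditioning:
  (Y=0, X=0, W=0, Z=2) weight 4/315
  (Y=0, X=0, W=1, Z=1) weight 4/315
  (Y=0, X=0, W=2, Z=0) weight 4/315
  (Y=0, X=1, W=0, Z=2) weight 1/90
  (Y=0, X=1, W=1, Z=1) weight 1/90
  (Y=0, X=1, W=2, Z=0) weight 1/90
  (Y=0, X=2, W=0, Z=2) weight 2/315
  (Y=0, X=2, W=1, Z=1) weight 2/315
  … 19 more
Group by Z:
  weight(Z=0) = 19/210
  weight(Z=1) = 19/210
  weight(Z=2) = 19/210
Total weight = 19/210 + 19/210 + 19/210 = 19/70
P(Z=0 | obs) = 19/210 / 19/70 = 1/3
P(Z=1 | obs) = 19/210 / 19/70 = 1/3
P(Z=2 | obs) = 19/210 / 19/70 = 1/3

P(Z=0) = 1/3, P(Z=1) = 1/3, P(Z=2) = 1/3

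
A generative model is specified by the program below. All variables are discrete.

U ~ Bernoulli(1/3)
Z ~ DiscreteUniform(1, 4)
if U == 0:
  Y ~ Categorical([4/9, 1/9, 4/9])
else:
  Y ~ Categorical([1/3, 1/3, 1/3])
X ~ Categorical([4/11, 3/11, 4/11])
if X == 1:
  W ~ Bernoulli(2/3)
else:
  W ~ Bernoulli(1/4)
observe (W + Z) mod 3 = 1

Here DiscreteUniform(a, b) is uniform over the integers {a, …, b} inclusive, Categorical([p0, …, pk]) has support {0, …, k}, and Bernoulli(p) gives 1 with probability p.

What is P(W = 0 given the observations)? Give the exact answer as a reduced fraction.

Enumerate traces; 54 have nonzero weight after conditioning:
  (U=0, Z=1, Y=0, X=0, W=0) weight 2/99
  (U=0, Z=1, Y=0, X=1, W=0) weight 2/297
  (U=0, Z=1, Y=0, X=2, W=0) weight 2/99
  (U=0, Z=1, Y=1, X=0, W=0) weight 1/198
  (U=0, Z=1, Y=1, X=1, W=0) weight 1/594
  (U=0, Z=1, Y=1, X=2, W=0) weight 1/198
  (U=0, Z=1, Y=2, X=0, W=0) weight 2/99
  (U=0, Z=1, Y=2, X=1, W=0) weight 2/297
  (U=0, Z=3, Y=0, X=0, W=1) weight 2/297
  … 45 more
Group by W:
  weight(W=0) = 7/22
  weight(W=1) = 1/11
Total weight = 7/22 + 1/11 = 9/22
P(W=0 | obs) = 7/22 / 9/22 = 7/9
P(W=1 | obs) = 1/11 / 9/22 = 2/9

P(W = 0 | obs) = 7/9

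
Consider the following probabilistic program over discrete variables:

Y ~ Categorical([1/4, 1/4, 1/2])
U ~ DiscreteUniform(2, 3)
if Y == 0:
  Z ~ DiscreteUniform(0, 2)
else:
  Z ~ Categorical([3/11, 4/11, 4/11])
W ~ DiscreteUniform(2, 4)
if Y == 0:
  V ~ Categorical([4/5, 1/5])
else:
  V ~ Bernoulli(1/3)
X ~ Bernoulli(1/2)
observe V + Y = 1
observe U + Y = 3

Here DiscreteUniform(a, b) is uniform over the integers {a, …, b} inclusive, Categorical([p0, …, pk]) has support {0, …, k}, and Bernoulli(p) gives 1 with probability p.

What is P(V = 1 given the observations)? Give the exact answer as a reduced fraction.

P(V = 1 | obs) = 3/13

Enumerate traces; 36 have nonzero weight after conditioning:
  (Y=0, U=3, Z=0, W=2, V=1, X=0) weight 1/720
  (Y=0, U=3, Z=0, W=2, V=1, X=1) weight 1/720
  (Y=0, U=3, Z=0, W=3, V=1, X=0) weight 1/720
  (Y=0, U=3, Z=0, W=3, V=1, X=1) weight 1/720
  (Y=0, U=3, Z=0, W=4, V=1, X=0) weight 1/720
  (Y=0, U=3, Z=0, W=4, V=1, X=1) weight 1/720
  (Y=0, U=3, Z=1, W=2, V=1, X=0) weight 1/720
  (Y=0, U=3, Z=1, W=2, V=1, X=1) weight 1/720
  (Y=1, U=2, Z=0, W=2, V=0, X=0) weight 1/264
  … 27 more
Group by V:
  weight(V=0) = 1/12
  weight(V=1) = 1/40
Total weight = 1/12 + 1/40 = 13/120
P(V=0 | obs) = 1/12 / 13/120 = 10/13
P(V=1 | obs) = 1/40 / 13/120 = 3/13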